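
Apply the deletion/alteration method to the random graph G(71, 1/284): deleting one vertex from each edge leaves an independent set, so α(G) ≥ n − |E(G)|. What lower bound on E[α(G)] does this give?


E[|E(G)|] = C(71, 2)·p = 2485 · (1/284) = 35/4.
E[α(G)] ≥ n − E[|E(G)|] = 71 − 35/4 = 249/4.
Numerically: ≈ 62.250000.
(This is only a lower bound; the true E[α(G)] may be larger.)

E[α(G)] ≥ 249/4 ≈ 62.250000.


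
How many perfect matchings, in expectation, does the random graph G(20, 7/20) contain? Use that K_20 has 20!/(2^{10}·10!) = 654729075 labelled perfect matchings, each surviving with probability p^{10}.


K_20 has 20!/(2^{10}·10!) = 654729075 labelled perfect matchings.
For each such perfect matching H, let X_H = 1 if all 10 edges of H are present in G. Then P[X_H = 1] = p^{10} = (7/20)^{10} = 282475249/10240000000000.
Summing the indicators: E[X] = Σ_H E[X_H] = 654729075 · p^{10} = 654729075 · 282475249/10240000000000 = 7397790339526587/409600000000.
Numerically: E[X] ≈ 18061.

E[X] = 654729075 · (7/20)^{10} = 7397790339526587/409600000000 ≈ 18061.


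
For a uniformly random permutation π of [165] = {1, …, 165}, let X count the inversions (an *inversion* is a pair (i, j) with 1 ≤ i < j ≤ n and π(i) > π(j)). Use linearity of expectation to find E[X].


Write X = Σ X_I over the C(165, 2) = 13530 pairs i < j, with X_I the indicator of one inversion.
There are 13530 indicators.
For each fixed pair i < j, the values π(i) and π(j) are two distinct elements of {1, …, 165} in uniformly random order; by symmetry P[π(i) > π(j)] = 1/2.
By linearity: E[X] = 13530 · (1/2) = C(165, 2) · (1/2) = 13530/2 = 6765 ≈ 6765.000.

E[X] = 6765 = 6765.000.


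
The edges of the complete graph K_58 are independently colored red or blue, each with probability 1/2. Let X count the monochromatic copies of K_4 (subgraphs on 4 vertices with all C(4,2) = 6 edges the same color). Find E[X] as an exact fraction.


Let X = Σ_S X_S over the C(58, 4) = 424270 subsets S of size 4, where X_S = 1 if the K_4 on S is monochromatic.
For a fixed S, the K_4 on S has C(4, 2) = 6 edges. P[all 6 edges red] = (1/2)^6, and likewise for blue, so P[monochromatic] = 2·(1/2)^6 = 2^{1 − 6} = 1/32.
By linearity: E[X] = C(58, 4) · 2^{1 − 6} = 424270 · 1/32 = 212135/16.
Numerically: E[X] ≈ 13258.438.

E[X] = C(58,4)·2^(1−C(4,2)) = 212135/16 ≈ 13258.438.


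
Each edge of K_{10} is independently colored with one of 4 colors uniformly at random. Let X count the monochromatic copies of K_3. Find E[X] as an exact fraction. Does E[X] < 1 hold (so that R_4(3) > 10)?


E[X] = C(10, 3) · 4^{1 − 3} = 120 · 4^{−2} = 120/16.
As a reduced fraction: E[X] = 15/2 ≈ 7.500000.
Is E[X] < 1? NO.
Since E[X] ≥ 1, the first-moment bound is inconclusive at n = 10; it does NOT by itself certify R_4(3) > 10.

E[X] = 15/2 ≈ 7.500000; E[X] ≥ 1; first-moment method inconclusive here.


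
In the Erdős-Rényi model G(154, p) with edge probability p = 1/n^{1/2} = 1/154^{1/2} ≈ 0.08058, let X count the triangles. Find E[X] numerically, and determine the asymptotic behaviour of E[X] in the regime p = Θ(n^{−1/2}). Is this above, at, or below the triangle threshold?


Number of potential triangles: C(154, 3) = 596904.
Each occurs with probability p³ ≈ (0.08058)³ ≈ 5.232617e-04.
By linearity: E[X] = C(154, 3)·p³ ≈ 596904 · 5.232617e-04 ≈ 312.3370.
Since α = 1/2 < 1, p = c/n^{1/2} ≫ 1/n is above the triangle threshold p ~ 1/n. Asymptotically E[X] ~ (c³/6)·n^{3(1−α)} = (1³/6)·n^{1.5} → ∞; triangles are abundant w.h.p.

E[X] ≈ 312.3370; in regime p = Θ(1/n^{1/2}) E[X] diverges (above the triangle threshold p ~ 1/n).


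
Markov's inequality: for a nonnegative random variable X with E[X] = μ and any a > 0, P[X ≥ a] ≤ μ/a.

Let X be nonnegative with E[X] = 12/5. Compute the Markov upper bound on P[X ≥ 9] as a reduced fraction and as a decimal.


μ = E[X] = 12/5, a = 9.
Markov: P[X ≥ 9] ≤ μ/a = (12/5)/9 = 4/15.
Numerically: ≈ 0.26667.
(Since a = 9 > μ = 2.40000, the bound 4/15 is < 1 and informative.)

P[X ≥ 9] ≤ 4/15 ≈ 0.26667.


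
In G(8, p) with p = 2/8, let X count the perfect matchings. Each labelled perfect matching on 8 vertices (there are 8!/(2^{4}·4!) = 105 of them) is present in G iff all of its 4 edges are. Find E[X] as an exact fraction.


K_8 has 8!/(2^{4}·4!) = 105 labelled perfect matchings.
For each such perfect matching H, let X_H = 1 if all 4 edges of H are present in G. Then P[X_H = 1] = p^{4} = (1/4)^{4} = 1/256.
By linearity: E[X] = Σ_H E[X_H] = 105 · p^{4} = 105 · 1/256 = 105/256.
Numerically: E[X] ≈ 0.41016.

E[X] = 105 · (1/4)^{4} = 105/256 ≈ 0.41016.


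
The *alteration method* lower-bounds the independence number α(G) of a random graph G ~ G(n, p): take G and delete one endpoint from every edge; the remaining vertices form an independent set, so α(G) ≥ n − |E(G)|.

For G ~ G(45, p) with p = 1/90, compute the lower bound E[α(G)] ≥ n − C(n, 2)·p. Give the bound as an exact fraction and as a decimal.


E[|E(G)|] = C(45, 2)·p = 990 · (1/90) = 11.
E[α(G)] ≥ n − E[|E(G)|] = 45 − 11 = 34.
Numerically: ≈ 34.000.
(This is only a lower bound; the true E[α(G)] may be larger.)

E[α(G)] ≥ 34 ≈ 34.000.


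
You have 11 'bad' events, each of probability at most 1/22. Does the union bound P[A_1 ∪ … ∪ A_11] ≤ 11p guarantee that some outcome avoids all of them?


Union bound: P[∪_{i=1}^{11} A_i] ≤ Σ_i P[A_i] ≤ 11·p = 11·(1/22) = 1/2.
Numerically: 1/2 ≈ 0.500.
Is 1/2 < 1? YES.
Since P[∪ A_i] ≤ 1/2 < 1, the complement has P[∩ A_i^c] ≥ 1 − 1/2 = 1/2 > 0, so some outcome avoids every A_i.

11·p = 1/2 ≈ 0.500; existence CERTIFIED by the union bound.


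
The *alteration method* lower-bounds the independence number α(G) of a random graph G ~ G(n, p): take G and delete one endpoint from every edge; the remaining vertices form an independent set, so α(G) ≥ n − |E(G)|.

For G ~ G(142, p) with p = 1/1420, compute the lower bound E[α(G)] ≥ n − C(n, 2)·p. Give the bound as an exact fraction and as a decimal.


E[|E(G)|] = C(142, 2)·p = 10011 · (1/1420) = 141/20.
E[α(G)] ≥ n − E[|E(G)|] = 142 − 141/20 = 2699/20.
Numerically: ≈ 134.950000.
(This is only a lower bound; the true E[α(G)] may be larger.)

E[α(G)] ≥ 2699/20 ≈ 134.950000.


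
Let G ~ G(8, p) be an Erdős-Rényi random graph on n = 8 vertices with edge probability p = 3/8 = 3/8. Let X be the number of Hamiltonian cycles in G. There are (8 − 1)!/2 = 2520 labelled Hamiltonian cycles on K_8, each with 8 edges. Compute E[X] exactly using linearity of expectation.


K_8 has (8 − 1)!/2 = 2520 labelled Hamiltonian cycles.
For each such Hamiltonian cycle H, let X_H = 1 if all 8 edges of H are present in G. Then P[X_H = 1] = p^{8} = (3/8)^{8} = 6561/16777216.
By linearity of expectation: E[X] = Σ_H E[X_H] = 2520 · p^{8} = 2520 · 6561/16777216 = 2066715/2097152.
Numerically: E[X] ≈ 0.985.

E[X] = 2520 · (3/8)^{8} = 2066715/2097152 ≈ 0.985.


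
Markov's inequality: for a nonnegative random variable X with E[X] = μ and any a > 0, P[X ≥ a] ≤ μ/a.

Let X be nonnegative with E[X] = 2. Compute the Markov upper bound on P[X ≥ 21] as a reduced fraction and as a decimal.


μ = E[X] = 2, a = 21.
Markov: P[X ≥ 21] ≤ μ/a = (2)/21 = 2/21.
Numerically: ≈ 0.095238.
(Since a = 21 > μ = 2.000000, the bound 2/21 is < 1 and informative.)

P[X ≥ 21] ≤ 2/21 ≈ 0.095238.


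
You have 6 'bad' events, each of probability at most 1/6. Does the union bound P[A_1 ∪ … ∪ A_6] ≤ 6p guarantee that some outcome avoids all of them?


Union bound: P[∪_{i=1}^{6} A_i] ≤ Σ_i P[A_i] ≤ 6·p = 6·(1/6) = 1.
Numerically: 1 ≈ 1.0000.
Is 1 < 1? NO.
Since the bound 1 is ≥ 1, the union bound is uninformative here; it does NOT by itself certify existence.

6·p = 1 ≈ 1.0000; existence NOT certified by the union bound.


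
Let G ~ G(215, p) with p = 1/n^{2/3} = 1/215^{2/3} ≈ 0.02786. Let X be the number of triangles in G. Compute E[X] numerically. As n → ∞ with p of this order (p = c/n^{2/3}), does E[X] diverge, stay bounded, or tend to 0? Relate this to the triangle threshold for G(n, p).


Number of potential triangles: C(215, 3) = 1633355.
Each occurs with probability p³ ≈ (0.02786)³ ≈ 2.163332e-05.
By linearity: E[X] = C(215, 3)·p³ ≈ 1633355 · 2.163332e-05 ≈ 35.3349.
Since α = 2/3 < 1, p = c/n^{2/3} ≫ 1/n is above the triangle threshold p ~ 1/n. Asymptotically E[X] ~ (c³/6)·n^{3(1−α)} = (1³/6)·n^{1} → ∞; triangles are abundant w.h.p.

E[X] ≈ 35.3349; in regime p = Θ(1/n^{2/3}) E[X] diverges (above the triangle threshold p ~ 1/n).


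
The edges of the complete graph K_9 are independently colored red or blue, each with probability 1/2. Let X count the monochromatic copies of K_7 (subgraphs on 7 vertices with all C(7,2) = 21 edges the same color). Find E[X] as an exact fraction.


Let X = Σ_S X_S over the C(9, 7) = 36 subsets S of size 7, where X_S = 1 if the K_7 on S is monochromatic.
For a fixed S, the K_7 on S has C(7, 2) = 21 edges. P[all 21 edges red] = (1/2)^21, and likewise for blue, so P[monochromatic] = 2·(1/2)^21 = 2^{1 − 21} = 1/1048576.
By linearity of expectation: E[X] = C(9, 7) · 2^{1 − 21} = 36 · 1/1048576 = 9/262144.
Numerically: E[X] ≈ 0.000.

E[X] = C(9,7)·2^(1−C(7,2)) = 9/262144 ≈ 0.000.


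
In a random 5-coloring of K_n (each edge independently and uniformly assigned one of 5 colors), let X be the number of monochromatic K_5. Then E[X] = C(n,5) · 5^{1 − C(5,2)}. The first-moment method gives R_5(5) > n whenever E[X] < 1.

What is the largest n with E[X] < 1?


We need C(n, 5) · 5^{1 − 10} < 1, i.e. C(n, 5) < 5^{10 − 1} = 1953125.
Check values of n near the boundary:
  n = 46: C(46, 5) = 1370754; 1370754 < 1953125? YES
  n = 47: C(47, 5) = 1533939; 1533939 < 1953125? YES
  n = 48: C(48, 5) = 1712304; 1712304 < 1953125? YES
  n = 49: C(49, 5) = 1906884; 1906884 < 1953125? YES
  n = 50: C(50, 5) = 2118760; 2118760 < 1953125? NO
  n = 51: C(51, 5) = 2349060; 2349060 < 1953125? NO
  n = 52: C(52, 5) = 2598960; 2598960 < 1953125? NO
The largest n with C(n, 5) < 1953125 is n = 49 (where E[X] = 1906884/1953125 ≈ 0.9763). Hence R_5(5) > 49, i.e. R_5(5) ≥ 50.

Largest n = 49; hence R_5(5) > 49.


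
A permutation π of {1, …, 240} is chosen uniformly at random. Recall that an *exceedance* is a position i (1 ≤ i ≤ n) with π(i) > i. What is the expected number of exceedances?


Write X = Σ_{i=1}^{240} X_i, where X_i = 1_{π(i) > i}.
For each fixed i, π(i) is uniform over {1, …, 240} (marginal of a uniform permutation), so P[π(i) > i] = (n − i)/n. Summing: Σ_{i=1}^{240} (n − i)/n = (0 + 1 + … + 239)/240 = 240(240 − 1)/(2·240) = (240 − 1)/2.
Hence E[X] = Σ_{i=1}^{240} (240 − i)/240 = 239/2 ≈ 119.50000.

E[X] = 239/2 = 119.50000.


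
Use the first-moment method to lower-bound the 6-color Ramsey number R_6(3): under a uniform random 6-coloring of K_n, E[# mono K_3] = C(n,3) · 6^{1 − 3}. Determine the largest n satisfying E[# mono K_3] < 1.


We need C(n, 3) · 6^{1 − 3} < 1, i.e. C(n, 3) < 6^{3 − 1} = 36.
Check values of n near the boundary:
  n = 6: C(6, 3) = 20; 20 < 36? YES
  n = 7: C(7, 3) = 35; 35 < 36? YES
  n = 8: C(8, 3) = 56; 56 < 36? NO
The largest n with C(n, 3) < 36 is n = 7 (where E[X] = 35/36 ≈ 0.9722). Hence R_6(3) > 7, i.e. R_6(3) ≥ 8.

Largest n = 7; hence R_6(3) > 7.


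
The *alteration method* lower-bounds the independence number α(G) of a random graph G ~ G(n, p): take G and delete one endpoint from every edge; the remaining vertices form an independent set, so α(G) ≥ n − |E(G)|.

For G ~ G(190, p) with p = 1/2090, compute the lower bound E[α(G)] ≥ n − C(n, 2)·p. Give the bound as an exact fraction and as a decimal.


E[|E(G)|] = C(190, 2)·p = 17955 · (1/2090) = 189/22.
E[α(G)] ≥ n − E[|E(G)|] = 190 − 189/22 = 3991/22.
Numerically: ≈ 181.409.
(This is only a lower bound; the true E[α(G)] may be larger.)

E[α(G)] ≥ 3991/22 ≈ 181.409.


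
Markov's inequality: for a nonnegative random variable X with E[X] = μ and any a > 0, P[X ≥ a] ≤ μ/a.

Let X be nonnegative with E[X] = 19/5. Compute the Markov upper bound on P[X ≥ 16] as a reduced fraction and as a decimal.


μ = E[X] = 19/5, a = 16.
Markov: P[X ≥ 16] ≤ μ/a = (19/5)/16 = 19/80.
Numerically: ≈ 0.2375.
(Since a = 16 > μ = 3.8000, the bound 19/80 is < 1 and informative.)

P[X ≥ 16] ≤ 19/80 ≈ 0.2375.


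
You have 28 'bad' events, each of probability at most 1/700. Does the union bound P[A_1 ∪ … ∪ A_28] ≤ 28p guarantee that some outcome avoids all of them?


Union bound: P[∪_{i=1}^{28} A_i] ≤ Σ_i P[A_i] ≤ 28·p = 28·(1/700) = 1/25.
Numerically: 1/25 ≈ 0.040.
Is 1/25 < 1? YES.
Since P[∪ A_i] ≤ 1/25 < 1, the complement has P[∩ A_i^c] ≥ 1 − 1/25 = 24/25 > 0, so some outcome avoids every A_i.

28·p = 1/25 ≈ 0.040; existence CERTIFIED by the union bound.


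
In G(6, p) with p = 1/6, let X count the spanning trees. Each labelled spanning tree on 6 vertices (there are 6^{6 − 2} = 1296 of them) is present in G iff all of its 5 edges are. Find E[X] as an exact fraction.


K_6 has 6^{6 − 2} = 1296 labelled spanning trees.
For each such spanning tree H, let X_H = 1 if all 5 edges of H are present in G. Then P[X_H = 1] = p^{5} = (1/6)^{5} = 1/7776.
By linearity: E[X] = Σ_H E[X_H] = 1296 · p^{5} = 1296 · 1/7776 = 1/6.
Numerically: E[X] ≈ 0.167.

E[X] = 1296 · (1/6)^{5} = 1/6 ≈ 0.167.


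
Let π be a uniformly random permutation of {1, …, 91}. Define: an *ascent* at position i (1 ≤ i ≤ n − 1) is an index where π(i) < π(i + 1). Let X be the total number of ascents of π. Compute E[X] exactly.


Write X = Σ X_I over i = 1, …, 90, with X_I the indicator of one ascent.
There are 90 indicators.
For each fixed i, the pair (π(i), π(i+1)) is a uniformly random ordered pair of distinct values from {1, …, 91}; by symmetry P[π(i) < π(i+1)] = 1/2.
By linearity: E[X] = 90 · (1/2) = (91 − 1) · (1/2) = 45 ≈ 45.0000.

E[X] = 45 = 45.0000.


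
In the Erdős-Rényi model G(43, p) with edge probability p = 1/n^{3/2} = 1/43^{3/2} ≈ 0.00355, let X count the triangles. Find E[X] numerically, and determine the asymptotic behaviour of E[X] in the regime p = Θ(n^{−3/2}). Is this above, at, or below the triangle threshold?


Number of potential triangles: C(43, 3) = 12341.
Each occurs with probability p³ ≈ (0.00355)³ ≈ 4.46059e-08.
By linearity: E[X] = C(43, 3)·p³ ≈ 12341 · 4.46059e-08 ≈ 0.001.
Since α = 3/2 > 1, p = c/n^{3/2} = o(1/n) is below the triangle threshold p ~ 1/n. Asymptotically E[X] ~ (c³/6)·n^{3(1−α)} = (1³/6)·n^{-1.5} → 0, so by Markov's inequality G has no triangles w.h.p.

E[X] ≈ 0.001; in regime p = Θ(1/n^{3/2}) E[X] tends to 0 (below the triangle threshold p ~ 1/n).


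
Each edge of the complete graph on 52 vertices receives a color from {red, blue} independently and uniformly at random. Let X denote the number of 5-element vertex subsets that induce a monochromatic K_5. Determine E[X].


Let X = Σ_S X_S over the C(52, 5) = 2598960 subsets S of size 5, where X_S = 1 if the K_5 on S is monochromatic.
For a fixed S, the K_5 on S has C(5, 2) = 10 edges. P[all 10 edges red] = (1/2)^10, and likewise for blue, so P[monochromatic] = 2·(1/2)^10 = 2^{1 − 10} = 1/512.
By linearity of expectation: E[X] = C(52, 5) · 2^{1 − 10} = 2598960 · 1/512 = 162435/32.
Numerically: E[X] ≈ 5076.09375.

E[X] = C(52,5)·2^(1−C(5,2)) = 162435/32 ≈ 5076.09375.


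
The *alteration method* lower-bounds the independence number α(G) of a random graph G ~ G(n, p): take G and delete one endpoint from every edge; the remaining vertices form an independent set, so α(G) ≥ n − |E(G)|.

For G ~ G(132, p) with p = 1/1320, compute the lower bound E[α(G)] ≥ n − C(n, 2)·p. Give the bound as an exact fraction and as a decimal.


E[|E(G)|] = C(132, 2)·p = 8646 · (1/1320) = 131/20.
E[α(G)] ≥ n − E[|E(G)|] = 132 − 131/20 = 2509/20.
Numerically: ≈ 125.450.
(This is only a lower bound; the true E[α(G)] may be larger.)

E[α(G)] ≥ 2509/20 ≈ 125.450.


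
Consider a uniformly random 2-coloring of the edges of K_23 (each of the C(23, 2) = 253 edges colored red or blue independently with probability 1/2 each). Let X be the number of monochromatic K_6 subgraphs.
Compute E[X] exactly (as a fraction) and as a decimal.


Let X = Σ_S X_S over the C(23, 6) = 100947 subsets S of size 6, where X_S = 1 if the K_6 on S is monochromatic.
For a fixed S, the K_6 on S has C(6, 2) = 15 edges. P[all 15 edges red] = (1/2)^15, and likewise for blue, so P[monochromatic] = 2·(1/2)^15 = 2^{1 − 15} = 1/16384.
Summing: E[X] = C(23, 6) · 2^{1 − 15} = 100947 · 1/16384 = 100947/16384.
Numerically: E[X] ≈ 6.161316.

E[X] = C(23,6)·2^(1−C(6,2)) = 100947/16384 ≈ 6.161316.


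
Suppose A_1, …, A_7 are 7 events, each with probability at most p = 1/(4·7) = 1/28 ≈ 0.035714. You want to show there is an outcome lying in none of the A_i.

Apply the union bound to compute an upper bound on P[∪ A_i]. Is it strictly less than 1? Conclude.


Union bound: P[∪_{i=1}^{7} A_i] ≤ Σ_i P[A_i] ≤ 7·p = 7·(1/28) = 1/4.
Numerically: 1/4 ≈ 0.250000.
Is 1/4 < 1? YES.
Since P[∪ A_i] ≤ 1/4 < 1, the complement has P[∩ A_i^c] ≥ 1 − 1/4 = 3/4 > 0, so some outcome avoids every A_i.

7·p = 1/4 ≈ 0.250000; existence CERTIFIED by the union bound.


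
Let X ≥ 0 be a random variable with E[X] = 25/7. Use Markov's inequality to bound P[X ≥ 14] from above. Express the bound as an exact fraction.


μ = E[X] = 25/7, a = 14.
Markov: P[X ≥ 14] ≤ μ/a = (25/7)/14 = 25/98.
Numerically: ≈ 0.255102.
(Since a = 14 > μ = 3.571429, the bound 25/98 is < 1 and informative.)

P[X ≥ 14] ≤ 25/98 ≈ 0.255102.


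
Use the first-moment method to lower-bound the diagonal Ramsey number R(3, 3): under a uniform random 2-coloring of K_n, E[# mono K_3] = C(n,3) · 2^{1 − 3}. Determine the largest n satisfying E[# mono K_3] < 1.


We need C(n, 3) · 2^{1 − 3} < 1, i.e. C(n, 3) < 2^{3 − 1} = 4.
Check values of n near the boundary:
  n = 3: C(3, 3) = 1; 1 < 4? YES
  n = 4: C(4, 3) = 4; 4 < 4? NO
  n = 5: C(5, 3) = 10; 10 < 4? NO
  n = 6: C(6, 3) = 20; 20 < 4? NO
The largest n with C(n, 3) < 4 is n = 3 (where E[X] = 1/4 ≈ 0.2500). Hence R(3, 3) > 3, i.e. R(3, 3) ≥ 4.

Largest n = 3; hence R(3, 3) > 3.


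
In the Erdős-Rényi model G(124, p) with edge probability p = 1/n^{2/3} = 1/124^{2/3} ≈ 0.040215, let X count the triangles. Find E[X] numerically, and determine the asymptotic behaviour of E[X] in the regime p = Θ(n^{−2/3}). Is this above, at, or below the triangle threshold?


Number of potential triangles: C(124, 3) = 310124.
Each occurs with probability p³ ≈ (0.040215)³ ≈ 6.5036420e-05.
By linearity: E[X] = C(124, 3)·p³ ≈ 310124 · 6.5036420e-05 ≈ 20.16935.
Since α = 2/3 < 1, p = c/n^{2/3} ≫ 1/n is above the triangle threshold p ~ 1/n. Asymptotically E[X] ~ (c³/6)·n^{3(1−α)} = (1³/6)·n^{1} → ∞; triangles are abundant w.h.p.

E[X] ≈ 20.16935; in regime p = Θ(1/n^{2/3}) E[X] diverges (above the triangle threshold p ~ 1/n).


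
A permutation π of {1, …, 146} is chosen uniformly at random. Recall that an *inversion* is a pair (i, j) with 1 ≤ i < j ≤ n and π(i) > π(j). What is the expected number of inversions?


Write X = Σ X_I over the C(146, 2) = 10585 pairs i < j, with X_I the indicator of one inversion.
There are 10585 indicators.
For each fixed pair i < j, the values π(i) and π(j) are two distinct elements of {1, …, 146} in uniformly random order; by symmetry P[π(i) > π(j)] = 1/2.
By linearity: E[X] = 10585 · (1/2) = C(146, 2) · (1/2) = 10585/2 = 10585/2 ≈ 5292.5000.

E[X] = 10585/2 = 5292.5000.


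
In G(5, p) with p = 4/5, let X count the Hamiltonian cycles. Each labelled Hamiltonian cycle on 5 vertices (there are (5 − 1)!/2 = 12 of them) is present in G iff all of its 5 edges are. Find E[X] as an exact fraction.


K_5 has (5 − 1)!/2 = 12 labelled Hamiltonian cycles.
For each such Hamiltonian cycle H, let X_H = 1 if all 5 edges of H are present in G. Then P[X_H = 1] = p^{5} = (4/5)^{5} = 1024/3125.
By linearity: E[X] = Σ_H E[X_H] = 12 · p^{5} = 12 · 1024/3125 = 12288/3125.
Numerically: E[X] ≈ 3.932.

E[X] = 12 · (4/5)^{5} = 12288/3125 ≈ 3.932.


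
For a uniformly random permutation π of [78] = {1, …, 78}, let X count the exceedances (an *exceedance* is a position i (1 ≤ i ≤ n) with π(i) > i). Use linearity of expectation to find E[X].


Write X = Σ_{i=1}^{78} X_i, where X_i = 1_{π(i) > i}.
For each fixed i, π(i) is uniform over {1, …, 78} (marginal of a uniform permutation), so P[π(i) > i] = (n − i)/n. Summing: Σ_{i=1}^{78} (n − i)/n = (0 + 1 + … + 77)/78 = 78(78 − 1)/(2·78) = (78 − 1)/2.
Hence E[X] = Σ_{i=1}^{78} (78 − i)/78 = 77/2 ≈ 38.500000.

E[X] = 77/2 = 38.500000.


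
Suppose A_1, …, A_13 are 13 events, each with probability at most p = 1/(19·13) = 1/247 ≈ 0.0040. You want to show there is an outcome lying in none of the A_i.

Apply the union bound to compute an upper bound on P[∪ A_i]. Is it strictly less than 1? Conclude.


Union bound: P[∪_{i=1}^{13} A_i] ≤ Σ_i P[A_i] ≤ 13·p = 13·(1/247) = 1/19.
Numerically: 1/19 ≈ 0.0526.
Is 1/19 < 1? YES.
Since P[∪ A_i] ≤ 1/19 < 1, the complement has P[∩ A_i^c] ≥ 1 − 1/19 = 18/19 > 0, so some outcome avoids every A_i.

13·p = 1/19 ≈ 0.0526; existence CERTIFIED by the union bound.


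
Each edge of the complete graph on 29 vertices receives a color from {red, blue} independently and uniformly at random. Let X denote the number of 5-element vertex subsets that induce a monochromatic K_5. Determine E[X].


Let X = Σ_S X_S over the C(29, 5) = 118755 subsets S of size 5, where X_S = 1 if the K_5 on S is monochromatic.
For a fixed S, the K_5 on S has C(5, 2) = 10 edges. P[all 10 edges red] = (1/2)^10, and likewise for blue, so P[monochromatic] = 2·(1/2)^10 = 2^{1 − 10} = 1/512.
Summing: E[X] = C(29, 5) · 2^{1 − 10} = 118755 · 1/512 = 118755/512.
Numerically: E[X] ≈ 231.943359.

E[X] = C(29,5)·2^(1−C(5,2)) = 118755/512 ≈ 231.943359.


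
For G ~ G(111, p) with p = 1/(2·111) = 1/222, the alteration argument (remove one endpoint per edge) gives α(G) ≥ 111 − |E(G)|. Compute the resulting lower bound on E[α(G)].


E[|E(G)|] = C(111, 2)·p = 6105 · (1/222) = 55/2.
E[α(G)] ≥ n − E[|E(G)|] = 111 − 55/2 = 167/2.
Numerically: ≈ 83.500000.
(This is only a lower bound; the true E[α(G)] may be larger.)

E[α(G)] ≥ 167/2 ≈ 83.500000.


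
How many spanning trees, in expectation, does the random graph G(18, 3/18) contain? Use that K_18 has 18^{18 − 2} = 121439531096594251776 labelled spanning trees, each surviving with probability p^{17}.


K_18 has 18^{18 − 2} = 121439531096594251776 labelled spanning trees.
For each such spanning tree H, let X_H = 1 if all 17 edges of H are present in G. Then P[X_H = 1] = p^{17} = (1/6)^{17} = 1/16926659444736.
By linearity of expectation: E[X] = Σ_H E[X_H] = 121439531096594251776 · p^{17} = 121439531096594251776 · 1/16926659444736 = 14348907/2.
Numerically: E[X] ≈ 7.17445e+06.

E[X] = 121439531096594251776 · (1/6)^{17} = 14348907/2 ≈ 7.17445e+06.


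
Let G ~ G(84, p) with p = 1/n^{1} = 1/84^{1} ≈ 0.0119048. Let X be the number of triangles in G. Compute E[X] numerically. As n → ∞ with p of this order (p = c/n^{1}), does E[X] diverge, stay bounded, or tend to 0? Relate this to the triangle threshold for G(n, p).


Number of potential triangles: C(84, 3) = 95284.
Each occurs with probability p³ ≈ (0.0119048)³ ≈ 1.68718281e-06.
By linearity: E[X] = C(84, 3)·p³ ≈ 95284 · 1.68718281e-06 ≈ 0.160762.
Here α = 1, so p = 1/n is exactly at the triangle threshold p ~ 1/n. Asymptotically E[X] → c³/6 = 1³/6 = 1/6 ≈ 0.166667, a bounded constant. In this regime the triangle count is asymptotically Poisson(c³/6).

E[X] ≈ 0.160762; in regime p = Θ(1/n^{1}) E[X] stays bounded (at the triangle threshold p ~ 1/n).


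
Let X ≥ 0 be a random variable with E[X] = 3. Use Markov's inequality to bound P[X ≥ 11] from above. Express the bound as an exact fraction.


μ = E[X] = 3, a = 11.
Markov: P[X ≥ 11] ≤ μ/a = (3)/11 = 3/11.
Numerically: ≈ 0.273.
(Since a = 11 > μ = 3.000, the bound 3/11 is < 1 and informative.)

P[X ≥ 11] ≤ 3/11 ≈ 0.273.


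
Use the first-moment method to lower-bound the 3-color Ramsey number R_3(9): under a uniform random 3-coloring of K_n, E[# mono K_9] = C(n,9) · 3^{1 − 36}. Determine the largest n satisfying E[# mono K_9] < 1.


We need C(n, 9) · 3^{1 − 36} < 1, i.e. C(n, 9) < 3^{36 − 1} = 50031545098999707.
Check values of n near the boundary:
  n = 296: C(296, 9) = 42513789098994080; 42513789098994080 < 50031545098999707? YES
  n = 297: C(297, 9) = 43842345008337645; 43842345008337645 < 50031545098999707? YES
  n = 298: C(298, 9) = 45207677551849890; 45207677551849890 < 50031545098999707? YES
  n = 299: C(299, 9) = 46610674441390059; 46610674441390059 < 50031545098999707? YES
  n = 300: C(300, 9) = 48052241692154700; 48052241692154700 < 50031545098999707? YES
  n = 301: C(301, 9) = 49533303936090975; 49533303936090975 < 50031545098999707? YES
  n = 302: C(302, 9) = 51054804739588650; 51054804739588650 < 50031545098999707? NO
The largest n with C(n, 9) < 50031545098999707 is n = 301 (where E[X] = 16511101312030325/16677181699666569 ≈ 0.990041). Hence R_3(9) > 301, i.e. R_3(9) ≥ 302.

Largest n = 301; hence R_3(9) > 301.


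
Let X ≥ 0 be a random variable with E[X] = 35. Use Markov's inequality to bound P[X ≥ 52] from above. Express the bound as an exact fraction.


μ = E[X] = 35, a = 52.
Markov: P[X ≥ 52] ≤ μ/a = (35)/52 = 35/52.
Numerically: ≈ 0.67308.
(Since a = 52 > μ = 35.00000, the bound 35/52 is < 1 and informative.)

P[X ≥ 52] ≤ 35/52 ≈ 0.67308.


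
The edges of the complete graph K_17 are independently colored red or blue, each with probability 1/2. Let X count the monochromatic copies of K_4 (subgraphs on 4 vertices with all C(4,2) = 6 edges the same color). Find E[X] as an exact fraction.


Let X = Σ_S X_S over the C(17, 4) = 2380 subsets S of size 4, where X_S = 1 if the K_4 on S is monochromatic.
For a fixed S, the K_4 on S has C(4, 2) = 6 edges. P[all 6 edges red] = (1/2)^6, and likewise for blue, so P[monochromatic] = 2·(1/2)^6 = 2^{1 − 6} = 1/32.
By linearity of expectation: E[X] = C(17, 4) · 2^{1 − 6} = 2380 · 1/32 = 595/8.
Numerically: E[X] ≈ 74.375.

E[X] = C(17,4)·2^(1−C(4,2)) = 595/8 ≈ 74.375.


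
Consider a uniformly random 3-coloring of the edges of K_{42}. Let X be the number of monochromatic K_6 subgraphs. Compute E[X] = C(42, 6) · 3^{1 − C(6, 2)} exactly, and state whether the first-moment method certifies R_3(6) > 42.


E[X] = C(42, 6) · 3^{1 − 15} = 5245786 · 3^{−14} = 5245786/4782969.
As a reduced fraction: E[X] = 5245786/4782969 ≈ 1.0968.
Is E[X] < 1? NO.
Since E[X] ≥ 1, the first-moment bound is inconclusive at n = 42; it does NOT by itself certify R_3(6) > 42.

E[X] = 5245786/4782969 ≈ 1.0968; E[X] ≥ 1; first-moment method inconclusive here.


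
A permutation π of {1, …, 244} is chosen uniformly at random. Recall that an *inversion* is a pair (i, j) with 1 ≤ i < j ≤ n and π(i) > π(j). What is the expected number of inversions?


Write X = Σ X_I over the C(244, 2) = 29646 pairs i < j, with X_I the indicator of one inversion.
There are 29646 indicators.
For each fixed pair i < j, the values π(i) and π(j) are two distinct elements of {1, …, 244} in uniformly random order; by symmetry P[π(i) > π(j)] = 1/2.
By linearity: E[X] = 29646 · (1/2) = C(244, 2) · (1/2) = 29646/2 = 14823 ≈ 14823.000000.

E[X] = 14823 = 14823.000000.


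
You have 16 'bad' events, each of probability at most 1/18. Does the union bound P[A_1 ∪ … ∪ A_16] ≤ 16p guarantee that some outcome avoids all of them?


Union bound: P[∪_{i=1}^{16} A_i] ≤ Σ_i P[A_i] ≤ 16·p = 16·(1/18) = 8/9.
Numerically: 8/9 ≈ 0.888889.
Is 8/9 < 1? YES.
Since P[∪ A_i] ≤ 8/9 < 1, the complement has P[∩ A_i^c] ≥ 1 − 8/9 = 1/9 > 0, so some outcome avoids every A_i.

16·p = 8/9 ≈ 0.888889; existence CERTIFIED by the union bound.


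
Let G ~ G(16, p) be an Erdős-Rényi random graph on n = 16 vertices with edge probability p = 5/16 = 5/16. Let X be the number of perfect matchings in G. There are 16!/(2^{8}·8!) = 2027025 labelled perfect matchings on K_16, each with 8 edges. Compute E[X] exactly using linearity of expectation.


K_16 has 16!/(2^{8}·8!) = 2027025 labelled perfect matchings.
For each such perfect matching H, let X_H = 1 if all 8 edges of H are present in G. Then P[X_H = 1] = p^{8} = (5/16)^{8} = 390625/4294967296.
Summing the indicators: E[X] = Σ_H E[X_H] = 2027025 · p^{8} = 2027025 · 390625/4294967296 = 791806640625/4294967296.
Numerically: E[X] ≈ 184.4.

E[X] = 2027025 · (5/16)^{8} = 791806640625/4294967296 ≈ 184.4.


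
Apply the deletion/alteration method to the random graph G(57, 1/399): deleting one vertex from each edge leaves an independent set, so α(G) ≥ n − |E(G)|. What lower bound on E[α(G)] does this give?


E[|E(G)|] = C(57, 2)·p = 1596 · (1/399) = 4.
E[α(G)] ≥ n − E[|E(G)|] = 57 − 4 = 53.
Numerically: ≈ 53.0000.
(This is only a lower bound; the true E[α(G)] may be larger.)

E[α(G)] ≥ 53 ≈ 53.0000.


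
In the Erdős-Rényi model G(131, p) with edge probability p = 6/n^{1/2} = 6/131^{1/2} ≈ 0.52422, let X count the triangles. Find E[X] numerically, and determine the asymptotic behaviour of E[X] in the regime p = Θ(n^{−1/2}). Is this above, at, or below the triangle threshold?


Number of potential triangles: C(131, 3) = 366145.
Each occurs with probability p³ ≈ (0.52422)³ ≈ 1.4406113e-01.
By linearity: E[X] = C(131, 3)·p³ ≈ 366145 · 1.4406113e-01 ≈ 52747.26131.
Since α = 1/2 < 1, p = c/n^{1/2} ≫ 1/n is above the triangle threshold p ~ 1/n. Asymptotically E[X] ~ (c³/6)·n^{3(1−α)} = (6³/6)·n^{1.5} → ∞; triangles are abundant w.h.p.

E[X] ≈ 52747.26131; in regime p = Θ(1/n^{1/2}) E[X] diverges (above the triangle threshold p ~ 1/n).


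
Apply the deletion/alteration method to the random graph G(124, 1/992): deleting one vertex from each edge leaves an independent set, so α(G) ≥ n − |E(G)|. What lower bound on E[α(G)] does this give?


E[|E(G)|] = C(124, 2)·p = 7626 · (1/992) = 123/16.
E[α(G)] ≥ n − E[|E(G)|] = 124 − 123/16 = 1861/16.
Numerically: ≈ 116.312.
(This is only a lower bound; the true E[α(G)] may be larger.)

E[α(G)] ≥ 1861/16 ≈ 116.312.


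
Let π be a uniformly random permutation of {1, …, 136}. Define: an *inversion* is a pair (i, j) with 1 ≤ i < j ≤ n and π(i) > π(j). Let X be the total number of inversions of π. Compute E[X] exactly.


Write X = Σ X_I over the C(136, 2) = 9180 pairs i < j, with X_I the indicator of one inversion.
There are 9180 indicators.
For each fixed pair i < j, the values π(i) and π(j) are two distinct elements of {1, …, 136} in uniformly random order; by symmetry P[π(i) > π(j)] = 1/2.
By linearity: E[X] = 9180 · (1/2) = C(136, 2) · (1/2) = 9180/2 = 4590 ≈ 4590.00000.

E[X] = 4590 = 4590.00000.


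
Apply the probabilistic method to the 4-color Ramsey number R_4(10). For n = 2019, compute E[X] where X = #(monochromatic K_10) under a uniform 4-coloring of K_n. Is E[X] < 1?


E[X] = C(2019, 10) · 4^{1 − 45} = 303322949179835278009229628 · 4^{−44} = 303322949179835278009229628/309485009821345068724781056.
As a reduced fraction: E[X] = 75830737294958819502307407/77371252455336267181195264 ≈ 0.980.
Is E[X] < 1? YES.
Since E[X] < 1, there exists a 4-coloring of K_{2019} with no monochromatic K_10; hence R_4(10) > 2019.

E[X] = 75830737294958819502307407/77371252455336267181195264 ≈ 0.980; E[X] < 1, so R_4(10) > 2019.


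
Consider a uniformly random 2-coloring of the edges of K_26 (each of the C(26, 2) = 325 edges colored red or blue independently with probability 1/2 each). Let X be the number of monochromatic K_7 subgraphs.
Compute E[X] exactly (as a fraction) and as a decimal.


Let X = Σ_S X_S over the C(26, 7) = 657800 subsets S of size 7, where X_S = 1 if the K_7 on S is monochromatic.
For a fixed S, the K_7 on S has C(7, 2) = 21 edges. P[all 21 edges red] = (1/2)^21, and likewise for blue, so P[monochromatic] = 2·(1/2)^21 = 2^{1 − 21} = 1/1048576.
Summing: E[X] = C(26, 7) · 2^{1 − 21} = 657800 · 1/1048576 = 82225/131072.
Numerically: E[X] ≈ 0.62733.

E[X] = C(26,7)·2^(1−C(7,2)) = 82225/131072 ≈ 0.62733.


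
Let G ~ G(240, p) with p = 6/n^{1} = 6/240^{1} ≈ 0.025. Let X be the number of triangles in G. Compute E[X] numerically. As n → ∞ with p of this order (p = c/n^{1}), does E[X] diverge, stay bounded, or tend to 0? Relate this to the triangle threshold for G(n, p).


Number of potential triangles: C(240, 3) = 2275280.
Each occurs with probability p³ ≈ (0.025)³ ≈ 1.56250e-05.
By linearity: E[X] = C(240, 3)·p³ ≈ 2275280 · 1.56250e-05 ≈ 35.551.
Here α = 1, so p = 6/n is exactly at the triangle threshold p ~ 1/n. Asymptotically E[X] → c³/6 = 6³/6 = 36 ≈ 36.000, a bounded constant. In this regime the triangle count is asymptotically Poisson(c³/6).

E[X] ≈ 35.551; in regime p = Θ(1/n^{1}) E[X] stays bounded (at the triangle threshold p ~ 1/n).


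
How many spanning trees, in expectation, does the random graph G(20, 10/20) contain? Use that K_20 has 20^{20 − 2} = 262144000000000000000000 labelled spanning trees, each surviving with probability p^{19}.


K_20 has 20^{20 − 2} = 262144000000000000000000 labelled spanning trees.
For each such spanning tree H, let X_H = 1 if all 19 edges of H are present in G. Then P[X_H = 1] = p^{19} = (1/2)^{19} = 1/524288.
By linearity: E[X] = Σ_H E[X_H] = 262144000000000000000000 · p^{19} = 262144000000000000000000 · 1/524288 = 500000000000000000.
Numerically: E[X] ≈ 5e+17.

E[X] = 262144000000000000000000 · (1/2)^{19} = 500000000000000000 ≈ 5e+17.


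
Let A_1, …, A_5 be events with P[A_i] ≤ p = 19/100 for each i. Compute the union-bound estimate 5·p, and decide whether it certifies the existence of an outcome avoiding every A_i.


Union bound: P[∪_{i=1}^{5} A_i] ≤ Σ_i P[A_i] ≤ 5·p = 5·(19/100) = 19/20.
Numerically: 19/20 ≈ 0.95000.
Is 19/20 < 1? YES.
Since P[∪ A_i] ≤ 19/20 < 1, the complement has P[∩ A_i^c] ≥ 1 − 19/20 = 1/20 > 0, so some outcome avoids every A_i.

5·p = 19/20 ≈ 0.95000; existence CERTIFIED by the union bound.


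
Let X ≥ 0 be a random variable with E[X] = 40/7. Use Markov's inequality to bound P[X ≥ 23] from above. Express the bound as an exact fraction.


μ = E[X] = 40/7, a = 23.
Markov: P[X ≥ 23] ≤ μ/a = (40/7)/23 = 40/161.
Numerically: ≈ 0.248.
(Since a = 23 > μ = 5.714, the bound 40/161 is < 1 and informative.)

P[X ≥ 23] ≤ 40/161 ≈ 0.248.


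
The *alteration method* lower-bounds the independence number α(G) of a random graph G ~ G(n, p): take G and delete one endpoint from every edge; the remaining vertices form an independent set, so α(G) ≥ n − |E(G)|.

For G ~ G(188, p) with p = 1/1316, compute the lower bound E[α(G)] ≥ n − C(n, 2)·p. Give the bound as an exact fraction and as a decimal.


E[|E(G)|] = C(188, 2)·p = 17578 · (1/1316) = 187/14.
E[α(G)] ≥ n − E[|E(G)|] = 188 − 187/14 = 2445/14.
Numerically: ≈ 174.6429.
(This is only a lower bound; the true E[α(G)] may be larger.)

E[α(G)] ≥ 2445/14 ≈ 174.6429.


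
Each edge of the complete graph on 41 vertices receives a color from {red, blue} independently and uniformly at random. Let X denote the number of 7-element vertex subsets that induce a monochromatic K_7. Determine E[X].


Let X = Σ_S X_S over the C(41, 7) = 22481940 subsets S of size 7, where X_S = 1 if the K_7 on S is monochromatic.
For a fixed S, the K_7 on S has C(7, 2) = 21 edges. P[all 21 edges red] = (1/2)^21, and likewise for blue, so P[monochromatic] = 2·(1/2)^21 = 2^{1 − 21} = 1/1048576.
By linearity: E[X] = C(41, 7) · 2^{1 − 21} = 22481940 · 1/1048576 = 5620485/262144.
Numerically: E[X] ≈ 21.4404.

E[X] = C(41,7)·2^(1−C(7,2)) = 5620485/262144 ≈ 21.4404.


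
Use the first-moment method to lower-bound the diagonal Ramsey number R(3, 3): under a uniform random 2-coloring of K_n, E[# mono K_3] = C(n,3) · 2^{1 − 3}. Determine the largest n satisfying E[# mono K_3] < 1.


We need C(n, 3) · 2^{1 − 3} < 1, i.e. C(n, 3) < 2^{3 − 1} = 4.
Check values of n near the boundary:
  n = 3: C(3, 3) = 1; 1 < 4? YES
  n = 4: C(4, 3) = 4; 4 < 4? NO
The largest n with C(n, 3) < 4 is n = 3 (where E[X] = 1/4 ≈ 0.2500). Hence R(3, 3) > 3, i.e. R(3, 3) ≥ 4.

Largest n = 3; hence R(3, 3) > 3.


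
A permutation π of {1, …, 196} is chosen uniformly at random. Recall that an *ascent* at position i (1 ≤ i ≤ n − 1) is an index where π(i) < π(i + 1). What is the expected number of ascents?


Write X = Σ X_I over i = 1, …, 195, with X_I the indicator of one ascent.
There are 195 indicators.
For each fixed i, the pair (π(i), π(i+1)) is a uniformly random ordered pair of distinct values from {1, …, 196}; by symmetry P[π(i) < π(i+1)] = 1/2.
By linearity: E[X] = 195 · (1/2) = (196 − 1) · (1/2) = 195/2 ≈ 97.50000.

E[X] = 195/2 = 97.50000.


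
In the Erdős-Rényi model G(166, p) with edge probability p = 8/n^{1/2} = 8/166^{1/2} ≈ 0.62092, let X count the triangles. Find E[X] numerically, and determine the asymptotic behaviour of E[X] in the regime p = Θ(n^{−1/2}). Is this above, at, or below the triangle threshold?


Number of potential triangles: C(166, 3) = 748660.
Each occurs with probability p³ ≈ (0.62092)³ ≈ 2.39391006e-01.
By linearity: E[X] = C(166, 3)·p³ ≈ 748660 · 2.39391006e-01 ≈ 179222.470192.
Since α = 1/2 < 1, p = c/n^{1/2} ≫ 1/n is above the triangle threshold p ~ 1/n. Asymptotically E[X] ~ (c³/6)·n^{3(1−α)} = (8³/6)·n^{1.5} → ∞; triangles are abundant w.h.p.

E[X] ≈ 179222.470192; in regime p = Θ(1/n^{1/2}) E[X] diverges (above the triangle threshold p ~ 1/n).


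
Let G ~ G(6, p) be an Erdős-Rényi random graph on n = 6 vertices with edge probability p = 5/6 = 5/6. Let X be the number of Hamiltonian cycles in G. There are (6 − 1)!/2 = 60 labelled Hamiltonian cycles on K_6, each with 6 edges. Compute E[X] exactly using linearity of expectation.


K_6 has (6 − 1)!/2 = 60 labelled Hamiltonian cycles.
For each such Hamiltonian cycle H, let X_H = 1 if all 6 edges of H are present in G. Then P[X_H = 1] = p^{6} = (5/6)^{6} = 15625/46656.
By linearity: E[X] = Σ_H E[X_H] = 60 · p^{6} = 60 · 15625/46656 = 78125/3888.
Numerically: E[X] ≈ 20.094.

E[X] = 60 · (5/6)^{6} = 78125/3888 ≈ 20.094.


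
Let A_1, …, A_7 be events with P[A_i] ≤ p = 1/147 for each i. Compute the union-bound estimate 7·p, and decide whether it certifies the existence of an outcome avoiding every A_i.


Union bound: P[∪_{i=1}^{7} A_i] ≤ Σ_i P[A_i] ≤ 7·p = 7·(1/147) = 1/21.
Numerically: 1/21 ≈ 0.0476.
Is 1/21 < 1? YES.
Since P[∪ A_i] ≤ 1/21 < 1, the complement has P[∩ A_i^c] ≥ 1 − 1/21 = 20/21 > 0, so some outcome avoids every A_i.

7·p = 1/21 ≈ 0.0476; existence CERTIFIED by the union bound.


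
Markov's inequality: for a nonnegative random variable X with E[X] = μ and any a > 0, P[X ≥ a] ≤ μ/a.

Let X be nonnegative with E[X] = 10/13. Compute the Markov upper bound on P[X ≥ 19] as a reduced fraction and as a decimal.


μ = E[X] = 10/13, a = 19.
Markov: P[X ≥ 19] ≤ μ/a = (10/13)/19 = 10/247.
Numerically: ≈ 0.040486.
(Since a = 19 > μ = 0.769231, the bound 10/247 is < 1 and informative.)

P[X ≥ 19] ≤ 10/247 ≈ 0.040486.


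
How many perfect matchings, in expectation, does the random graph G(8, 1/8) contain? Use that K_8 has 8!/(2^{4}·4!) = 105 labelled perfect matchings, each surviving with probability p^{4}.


K_8 has 8!/(2^{4}·4!) = 105 labelled perfect matchings.
For each such perfect matching H, let X_H = 1 if all 4 edges of H are present in G. Then P[X_H = 1] = p^{4} = (1/8)^{4} = 1/4096.
By linearity: E[X] = Σ_H E[X_H] = 105 · p^{4} = 105 · 1/4096 = 105/4096.
Numerically: E[X] ≈ 0.0256.

E[X] = 105 · (1/8)^{4} = 105/4096 ≈ 0.0256.
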